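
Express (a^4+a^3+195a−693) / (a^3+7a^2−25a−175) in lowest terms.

(a^3−6a^2+42a−99)/(a^2−25)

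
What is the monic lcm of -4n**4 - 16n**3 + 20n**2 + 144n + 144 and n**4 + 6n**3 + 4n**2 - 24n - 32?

n**6 + 6n**5 - 5n**4 - 78n**3 - 68n**2 + 216n + 288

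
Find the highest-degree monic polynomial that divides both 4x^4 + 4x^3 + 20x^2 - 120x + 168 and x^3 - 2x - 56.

Apply the Euclidean algorithm:
  4x^4 + 4x^3 + 20x^2 - 120x + 168 = (4x + 4)(x^3 - 2x - 56) + (28x^2 + 112x + 392)
  x^3 - 2x - 56 = ((1/28)x - 1/7)(28x^2 + 112x + 392) + (0)
Last nonzero remainder: 28x^2 + 112x + 392. Dividing through by 28 gives the monic gcd x^2 + 4x + 14.

x^2 + 4x + 14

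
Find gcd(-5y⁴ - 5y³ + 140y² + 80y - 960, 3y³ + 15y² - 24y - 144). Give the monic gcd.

By polynomial division,
  -5y⁴ - 5y³ + 140y² + 80y - 960 = (-(5/3)y + 20/3)(3y³ + 15y² - 24y - 144) + (0)
Last nonzero remainder: 3y³ + 15y² - 24y - 144. Dividing through by 3 gives the monic gcd y³ + 5y² - 8y - 48.

y³ + 5y² - 8y - 48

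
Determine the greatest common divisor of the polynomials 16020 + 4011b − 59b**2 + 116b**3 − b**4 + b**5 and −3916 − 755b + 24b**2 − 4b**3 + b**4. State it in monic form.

Apply the Euclidean algorithm:
  b**5 − b**4 + 116b**3 − 59b**2 + 4011b + 16020 = (b + 3)(b**4 − 4b**3 + 24b**2 − 755b − 3916) + (104b**3 + 624b**2 + 10192b + 27768)
  b**4 − 4b**3 + 24b**2 − 755b − 3916 = ((1/104)b − 5/52)(104b**3 + 624b**2 + 10192b + 27768) + (−14b**2 − 42b − 1246)
  104b**3 + 624b**2 + 10192b + 27768 = (−(52/7)b − 156/7)(−14b**2 − 42b − 1246) + (0)
Last nonzero remainder: −14b**2 − 42b − 1246. Dividing through by −14 gives the monic gcd b**2 + 3b + 89.

89 + 3b + b**2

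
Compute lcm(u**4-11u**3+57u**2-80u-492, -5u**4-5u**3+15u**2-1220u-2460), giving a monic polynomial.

Repeated division with remainder:
  u**4-11u**3+57u**2-80u-492 = (-1/5)(-5u**4-5u**3+15u**2-1220u-2460) + (-12u**3+60u**2-324u-984)
  -5u**4-5u**3+15u**2-1220u-2460 = ((5/12)u+5/2)(-12u**3+60u**2-324u-984) + (0)
Last nonzero remainder: -12u**3+60u**2-324u-984. Dividing through by -12 gives the monic gcd u**3-5u**2+27u+82.
Then lcm(f, g) = f·g / gcd(f, g); expanding and making the result monic gives the answer.

u**5-5u**4-9u**3+262u**2-972u-2952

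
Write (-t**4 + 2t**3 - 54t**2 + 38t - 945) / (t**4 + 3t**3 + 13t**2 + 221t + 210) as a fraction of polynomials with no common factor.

(-t**2 - 2t - 27)/(t**2 + 7t + 6)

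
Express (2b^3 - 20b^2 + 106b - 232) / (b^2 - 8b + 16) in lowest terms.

Repeated division with remainder:
  2b^3 - 20b^2 + 106b - 232 = (2b - 4)(b^2 - 8b + 16) + (42b - 168)
  b^2 - 8b + 16 = ((1/42)b - 2/21)(42b - 168) + (0)
Last nonzero remainder: 42b - 168. Dividing through by 42 gives the monic gcd b - 4.
Cancel b - 4 from numerator and denominator to get the reduced form.

(2b^2 - 12b + 58)/(b - 4)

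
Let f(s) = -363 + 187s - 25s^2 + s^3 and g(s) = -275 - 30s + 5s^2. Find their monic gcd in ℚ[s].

-11 + s

Apply the Euclidean algorithm:
  s^3 - 25s^2 + 187s - 363 = ((1/5)s - 19/5)(5s^2 - 30s - 275) + (128s - 1408)
  5s^2 - 30s - 275 = ((5/128)s + 25/128)(128s - 1408) + (0)
Last nonzero remainder: 128s - 1408. Dividing through by 128 gives the monic gcd s - 11.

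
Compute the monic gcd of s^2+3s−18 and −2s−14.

1

Euclidean algorithm in ℚ[s]:
  s^2+3s−18 = (−(1/2)s+2)(−2s−14) + (10)
  −2s−14 = (−(1/5)s−7/5)(10) + (0)
The last nonzero remainder is the constant 10, so the polynomials are coprime and gcd = 1.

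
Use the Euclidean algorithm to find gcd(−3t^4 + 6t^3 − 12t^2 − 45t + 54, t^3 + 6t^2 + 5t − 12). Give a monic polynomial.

Euclidean algorithm in ℚ[t]:
  −3t^4 + 6t^3 − 12t^2 − 45t + 54 = (−3t + 24)(t^3 + 6t^2 + 5t − 12) + (−141t^2 − 201t + 342)
  t^3 + 6t^2 + 5t − 12 = (−(1/141)t − 215/6627)(−141t^2 − 201t + 342) + ((1998/2209)t − 1998/2209)
  −141t^2 − 201t + 342 = (−(103823/666)t − 41971/111)((1998/2209)t − 1998/2209) + (0)
Last nonzero remainder: (1998/2209)t − 1998/2209. Dividing through by 1998/2209 gives the monic gcd t − 1.

t − 1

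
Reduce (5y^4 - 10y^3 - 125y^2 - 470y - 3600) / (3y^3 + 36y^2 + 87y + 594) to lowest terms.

(5y^2 - 15y - 200)/(3y + 33)

By polynomial division,
  5y^4 - 10y^3 - 125y^2 - 470y - 3600 = ((5/3)y - 70/3)(3y^3 + 36y^2 + 87y + 594) + (570y^2 + 570y + 10260)
  3y^3 + 36y^2 + 87y + 594 = ((1/190)y + 11/190)(570y^2 + 570y + 10260) + (0)
Last nonzero remainder: 570y^2 + 570y + 10260. Dividing through by 570 gives the monic gcd y^2 + y + 18.
Cancel y^2 + y + 18 from numerator and denominator to get the reduced form.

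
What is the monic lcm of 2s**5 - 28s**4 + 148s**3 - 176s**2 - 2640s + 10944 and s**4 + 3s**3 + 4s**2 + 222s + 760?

Repeated division with remainder:
  2s**5 - 28s**4 + 148s**3 - 176s**2 - 2640s + 10944 = (2s - 34)(s**4 + 3s**3 + 4s**2 + 222s + 760) + (242s**3 - 484s**2 + 3388s + 36784)
  s**4 + 3s**3 + 4s**2 + 222s + 760 = ((1/242)s + 5/242)(242s**3 - 484s**2 + 3388s + 36784) + (0)
Last nonzero remainder: 242s**3 - 484s**2 + 3388s + 36784. Dividing through by 242 gives the monic gcd s**3 - 2s**2 + 14s + 152.
Then lcm(f, g) = f·g / gcd(f, g); expanding and making the result monic gives the answer.

s**6 - 9s**5 + 4s**4 + 282s**3 - 1760s**2 - 1128s + 27360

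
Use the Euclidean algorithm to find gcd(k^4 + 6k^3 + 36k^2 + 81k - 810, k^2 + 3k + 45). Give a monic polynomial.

k^2 + 3k + 45

Repeated division with remainder:
  k^4 + 6k^3 + 36k^2 + 81k - 810 = (k^2 + 3k - 18)(k^2 + 3k + 45) + (0)
The last nonzero remainder k^2 + 3k + 45 is already monic.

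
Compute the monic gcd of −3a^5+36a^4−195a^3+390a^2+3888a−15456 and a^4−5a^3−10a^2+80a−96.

Apply the Euclidean algorithm:
  −3a^5+36a^4−195a^3+390a^2+3888a−15456 = (−3a+21)(a^4−5a^3−10a^2+80a−96) + (−120a^3+840a^2+1920a−13440)
  a^4−5a^3−10a^2+80a−96 = (−(1/120)a−1/60)(−120a^3+840a^2+1920a−13440) + (20a^2−320)
  −120a^3+840a^2+1920a−13440 = (−6a+42)(20a^2−320) + (0)
Last nonzero remainder: 20a^2−320. Dividing through by 20 gives the monic gcd a^2−16.

a^2−16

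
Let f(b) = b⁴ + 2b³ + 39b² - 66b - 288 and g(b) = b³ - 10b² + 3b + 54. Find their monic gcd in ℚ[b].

By polynomial division,
  b⁴ + 2b³ + 39b² - 66b - 288 = (b + 12)(b³ - 10b² + 3b + 54) + (156b² - 156b - 936)
  b³ - 10b² + 3b + 54 = ((1/156)b - 3/52)(156b² - 156b - 936) + (0)
Last nonzero remainder: 156b² - 156b - 936. Dividing through by 156 gives the monic gcd b² - b - 6.

b² - b - 6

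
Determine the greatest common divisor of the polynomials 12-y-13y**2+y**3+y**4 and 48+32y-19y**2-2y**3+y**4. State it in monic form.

Euclidean algorithm in ℚ[y]:
  y**4+y**3-13y**2-y+12 = (y**4-2y**3-19y**2+32y+48) + (3y**3+6y**2-33y-36)
  y**4-2y**3-19y**2+32y+48 = ((1/3)y-4/3)(3y**3+6y**2-33y-36) + (0)
Last nonzero remainder: 3y**3+6y**2-33y-36. Dividing through by 3 gives the monic gcd y**3+2y**2-11y-12.

-12-11y+2y**2+y**3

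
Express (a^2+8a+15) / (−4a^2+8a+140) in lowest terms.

By polynomial division,
  a^2+8a+15 = (−1/4)(−4a^2+8a+140) + (10a+50)
  −4a^2+8a+140 = (−(2/5)a+14/5)(10a+50) + (0)
Last nonzero remainder: 10a+50. Dividing through by 10 gives the monic gcd a+5.
Cancel a+5 from numerator and denominator to get the reduced form.

(−a−3)/(4a−28)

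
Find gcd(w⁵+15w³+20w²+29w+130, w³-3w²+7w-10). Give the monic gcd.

Repeated division with remainder:
  w⁵+15w³+20w²+29w+130 = (w²+3w+17)(w³-3w²+7w-10) + (60w²-60w+300)
  w³-3w²+7w-10 = ((1/60)w-1/30)(60w²-60w+300) + (0)
Last nonzero remainder: 60w²-60w+300. Dividing through by 60 gives the monic gcd w²-w+5.

w²-w+5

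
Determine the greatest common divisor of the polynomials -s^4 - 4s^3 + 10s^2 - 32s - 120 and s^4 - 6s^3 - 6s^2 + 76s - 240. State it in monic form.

s^2 - 4s + 10

Repeated division with remainder:
  -s^4 - 4s^3 + 10s^2 - 32s - 120 = (-1)(s^4 - 6s^3 - 6s^2 + 76s - 240) + (-10s^3 + 4s^2 + 44s - 360)
  s^4 - 6s^3 - 6s^2 + 76s - 240 = (-(1/10)s + 14/25)(-10s^3 + 4s^2 + 44s - 360) + (-(96/25)s^2 + (384/25)s - 192/5)
  -10s^3 + 4s^2 + 44s - 360 = ((125/48)s + 75/8)(-(96/25)s^2 + (384/25)s - 192/5) + (0)
Last nonzero remainder: -(96/25)s^2 + (384/25)s - 192/5. Dividing through by -96/25 gives the monic gcd s^2 - 4s + 10.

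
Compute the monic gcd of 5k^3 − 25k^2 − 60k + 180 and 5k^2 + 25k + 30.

By polynomial division,
  5k^3 − 25k^2 − 60k + 180 = (k − 10)(5k^2 + 25k + 30) + (160k + 480)
  5k^2 + 25k + 30 = ((1/32)k + 1/16)(160k + 480) + (0)
Last nonzero remainder: 160k + 480. Dividing through by 160 gives the monic gcd k + 3.

k + 3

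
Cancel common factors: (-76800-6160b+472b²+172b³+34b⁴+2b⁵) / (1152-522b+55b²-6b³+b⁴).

Repeated division with remainder:
  2b⁵+34b⁴+172b³+472b²-6160b-76800 = (2b+46)(b⁴-6b³+55b²-522b+1152) + (338b³-1014b²+15548b-129792)
  b⁴-6b³+55b²-522b+1152 = ((1/338)b-3/338)(338b³-1014b²+15548b-129792) + (0)
Last nonzero remainder: 338b³-1014b²+15548b-129792. Dividing through by 338 gives the monic gcd b³-3b²+46b-384.
Cancel b³-3b²+46b-384 from numerator and denominator to get the reduced form.

(200+40b+2b²)/(-3+b)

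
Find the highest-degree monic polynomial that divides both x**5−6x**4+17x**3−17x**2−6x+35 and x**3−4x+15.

x**2−3x+5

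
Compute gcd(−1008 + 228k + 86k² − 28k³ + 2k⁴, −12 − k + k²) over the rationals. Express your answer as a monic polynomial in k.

By polynomial division,
  2k⁴ − 28k³ + 86k² + 228k − 1008 = (2k² − 26k + 84)(k² − k − 12) + (0)
The last nonzero remainder k² − k − 12 is already monic.

−12 − k + k²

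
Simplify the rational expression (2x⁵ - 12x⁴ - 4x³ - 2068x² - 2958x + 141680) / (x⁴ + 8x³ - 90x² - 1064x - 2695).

(2x³ - 4x² + 134x - 1840)/(x² + 12x + 35)

Euclidean algorithm in ℚ[x]:
  2x⁵ - 12x⁴ - 4x³ - 2068x² - 2958x + 141680 = (2x - 28)(x⁴ + 8x³ - 90x² - 1064x - 2695) + (400x³ - 2460x² - 27360x + 66220)
  x⁴ + 8x³ - 90x² - 1064x - 2695 = ((1/400)x + 283/8000)(400x³ - 2460x² - 27360x + 66220) + ((26169/400)x² - (26169/100)x - 2015013/400)
  400x³ - 2460x² - 27360x + 66220 = ((160000/26169)x - 344000/26169)((26169/400)x² - (26169/100)x - 2015013/400) + (0)
Last nonzero remainder: (26169/400)x² - (26169/100)x - 2015013/400. Dividing through by 26169/400 gives the monic gcd x² - 4x - 77.
Cancel x² - 4x - 77 from numerator and denominator to get the reduced form.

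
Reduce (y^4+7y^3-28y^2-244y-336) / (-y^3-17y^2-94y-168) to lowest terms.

Apply the Euclidean algorithm:
  y^4+7y^3-28y^2-244y-336 = (-y+10)(-y^3-17y^2-94y-168) + (48y^2+528y+1344)
  -y^3-17y^2-94y-168 = (-(1/48)y-1/8)(48y^2+528y+1344) + (0)
Last nonzero remainder: 48y^2+528y+1344. Dividing through by 48 gives the monic gcd y^2+11y+28.
Cancel y^2+11y+28 from numerator and denominator to get the reduced form.

(-y^2+4y+12)/(y+6)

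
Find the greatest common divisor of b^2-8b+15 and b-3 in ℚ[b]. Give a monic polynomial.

Euclidean algorithm in ℚ[b]:
  b^2-8b+15 = (b-5)(b-3) + (0)
The last nonzero remainder b-3 is already monic.

b-3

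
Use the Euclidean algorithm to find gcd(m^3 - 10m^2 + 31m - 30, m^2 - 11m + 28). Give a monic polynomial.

Euclidean algorithm in ℚ[m]:
  m^3 - 10m^2 + 31m - 30 = (m + 1)(m^2 - 11m + 28) + (14m - 58)
  m^2 - 11m + 28 = ((1/14)m - 24/49)(14m - 58) + (-20/49)
  14m - 58 = (-(343/10)m + 1421/10)(-20/49) + (0)
The last nonzero remainder is the constant -20/49, so the polynomials are coprime and gcd = 1.

1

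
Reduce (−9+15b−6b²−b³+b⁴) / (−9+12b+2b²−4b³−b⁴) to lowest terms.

(−3+3b−b²)/(−3+2b+b²)

By polynomial division,
  b⁴−b³−6b²+15b−9 = (−1)(−b⁴−4b³+2b²+12b−9) + (−5b³−4b²+27b−18)
  −b⁴−4b³+2b²+12b−9 = ((1/5)b+16/25)(−5b³−4b²+27b−18) + (−(21/25)b²−(42/25)b+63/25)
  −5b³−4b²+27b−18 = ((125/21)b−50/7)(−(21/25)b²−(42/25)b+63/25) + (0)
Last nonzero remainder: −(21/25)b²−(42/25)b+63/25. Dividing through by −21/25 gives the monic gcd b²+2b−3.
Cancel b²+2b−3 from numerator and denominator to get the reduced form.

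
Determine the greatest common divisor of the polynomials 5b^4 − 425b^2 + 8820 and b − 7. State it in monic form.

b − 7

By polynomial division,
  5b^4 − 425b^2 + 8820 = (5b^3 + 35b^2 − 180b − 1260)(b − 7) + (0)
The last nonzero remainder b − 7 is already monic.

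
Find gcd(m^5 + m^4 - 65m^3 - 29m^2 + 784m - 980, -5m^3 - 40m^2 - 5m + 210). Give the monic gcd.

Apply the Euclidean algorithm:
  m^5 + m^4 - 65m^3 - 29m^2 + 784m - 980 = (-(1/5)m^2 + (7/5)m + 2)(-5m^3 - 40m^2 - 5m + 210) + (100m^2 + 500m - 1400)
  -5m^3 - 40m^2 - 5m + 210 = (-(1/20)m - 3/20)(100m^2 + 500m - 1400) + (0)
Last nonzero remainder: 100m^2 + 500m - 1400. Dividing through by 100 gives the monic gcd m^2 + 5m - 14.

m^2 + 5m - 14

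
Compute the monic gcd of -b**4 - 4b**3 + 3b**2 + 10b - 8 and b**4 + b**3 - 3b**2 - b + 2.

b**3 - 3b + 2

Apply the Euclidean algorithm:
  -b**4 - 4b**3 + 3b**2 + 10b - 8 = (-1)(b**4 + b**3 - 3b**2 - b + 2) + (-3b**3 + 9b - 6)
  b**4 + b**3 - 3b**2 - b + 2 = (-(1/3)b - 1/3)(-3b**3 + 9b - 6) + (0)
Last nonzero remainder: -3b**3 + 9b - 6. Dividing through by -3 gives the monic gcd b**3 - 3b + 2.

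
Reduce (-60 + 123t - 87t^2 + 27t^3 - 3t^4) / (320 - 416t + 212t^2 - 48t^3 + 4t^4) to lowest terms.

Apply the Euclidean algorithm:
  -3t^4 + 27t^3 - 87t^2 + 123t - 60 = (-3/4)(4t^4 - 48t^3 + 212t^2 - 416t + 320) + (-9t^3 + 72t^2 - 189t + 180)
  4t^4 - 48t^3 + 212t^2 - 416t + 320 = (-(4/9)t + 16/9)(-9t^3 + 72t^2 - 189t + 180) + (0)
Last nonzero remainder: -9t^3 + 72t^2 - 189t + 180. Dividing through by -9 gives the monic gcd t^3 - 8t^2 + 21t - 20.
Cancel t^3 - 8t^2 + 21t - 20 from numerator and denominator to get the reduced form.

(3 - 3t)/(-16 + 4t)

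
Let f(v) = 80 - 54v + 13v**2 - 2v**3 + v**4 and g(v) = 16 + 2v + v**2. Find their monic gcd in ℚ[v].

Euclidean algorithm in ℚ[v]:
  v**4 - 2v**3 + 13v**2 - 54v + 80 = (v**2 - 4v + 5)(v**2 + 2v + 16) + (0)
The last nonzero remainder v**2 + 2v + 16 is already monic.

16 + 2v + v**2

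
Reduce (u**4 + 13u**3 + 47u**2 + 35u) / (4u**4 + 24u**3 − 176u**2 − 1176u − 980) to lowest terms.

By polynomial division,
  u**4 + 13u**3 + 47u**2 + 35u = (1/4)(4u**4 + 24u**3 − 176u**2 − 1176u − 980) + (7u**3 + 91u**2 + 329u + 245)
  4u**4 + 24u**3 − 176u**2 − 1176u − 980 = ((4/7)u − 4)(7u**3 + 91u**2 + 329u + 245) + (0)
Last nonzero remainder: 7u**3 + 91u**2 + 329u + 245. Dividing through by 7 gives the monic gcd u**3 + 13u**2 + 47u + 35.
Cancel u**3 + 13u**2 + 47u + 35 from numerator and denominator to get the reduced form.

(u)/(4u − 28)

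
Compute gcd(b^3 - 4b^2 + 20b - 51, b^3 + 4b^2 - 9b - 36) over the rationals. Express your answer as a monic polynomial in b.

b - 3

Apply the Euclidean algorithm:
  b^3 - 4b^2 + 20b - 51 = (b^3 + 4b^2 - 9b - 36) + (-8b^2 + 29b - 15)
  b^3 + 4b^2 - 9b - 36 = (-(1/8)b - 61/64)(-8b^2 + 29b - 15) + ((1073/64)b - 3219/64)
  -8b^2 + 29b - 15 = (-(512/1073)b + 320/1073)((1073/64)b - 3219/64) + (0)
Last nonzero remainder: (1073/64)b - 3219/64. Dividing through by 1073/64 gives the monic gcd b - 3.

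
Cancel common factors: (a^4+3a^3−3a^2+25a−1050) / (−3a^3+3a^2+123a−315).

(−a^2−a−30)/(3a−9)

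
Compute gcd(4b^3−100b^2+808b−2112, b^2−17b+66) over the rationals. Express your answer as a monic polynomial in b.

By polynomial division,
  4b^3−100b^2+808b−2112 = (4b−32)(b^2−17b+66) + (0)
The last nonzero remainder b^2−17b+66 is already monic.

b^2−17b+66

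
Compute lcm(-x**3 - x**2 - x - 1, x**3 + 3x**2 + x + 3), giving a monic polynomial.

x**4 + 4x**3 + 4x**2 + 4x + 3

Repeated division with remainder:
  -x**3 - x**2 - x - 1 = (-1)(x**3 + 3x**2 + x + 3) + (2x**2 + 2)
  x**3 + 3x**2 + x + 3 = ((1/2)x + 3/2)(2x**2 + 2) + (0)
Last nonzero remainder: 2x**2 + 2. Dividing through by 2 gives the monic gcd x**2 + 1.
Then lcm(f, g) = f·g / gcd(f, g); expanding and making the result monic gives the answer.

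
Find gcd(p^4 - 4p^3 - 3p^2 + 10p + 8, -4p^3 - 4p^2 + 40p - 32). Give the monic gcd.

Repeated division with remainder:
  p^4 - 4p^3 - 3p^2 + 10p + 8 = (-(1/4)p + 5/4)(-4p^3 - 4p^2 + 40p - 32) + (12p^2 - 48p + 48)
  -4p^3 - 4p^2 + 40p - 32 = (-(1/3)p - 5/3)(12p^2 - 48p + 48) + (-24p + 48)
  12p^2 - 48p + 48 = (-(1/2)p + 1)(-24p + 48) + (0)
Last nonzero remainder: -24p + 48. Dividing through by -24 gives the monic gcd p - 2.

p - 2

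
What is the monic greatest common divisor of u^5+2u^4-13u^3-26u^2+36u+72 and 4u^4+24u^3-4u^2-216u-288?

u^3+2u^2-9u-18

By polynomial division,
  u^5+2u^4-13u^3-26u^2+36u+72 = ((1/4)u-1)(4u^4+24u^3-4u^2-216u-288) + (12u^3+24u^2-108u-216)
  4u^4+24u^3-4u^2-216u-288 = ((1/3)u+4/3)(12u^3+24u^2-108u-216) + (0)
Last nonzero remainder: 12u^3+24u^2-108u-216. Dividing through by 12 gives the monic gcd u^3+2u^2-9u-18.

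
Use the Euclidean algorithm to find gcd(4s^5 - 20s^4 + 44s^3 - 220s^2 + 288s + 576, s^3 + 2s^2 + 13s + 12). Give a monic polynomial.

Repeated division with remainder:
  4s^5 - 20s^4 + 44s^3 - 220s^2 + 288s + 576 = (4s^2 - 28s + 48)(s^3 + 2s^2 + 13s + 12) + (0)
The last nonzero remainder s^3 + 2s^2 + 13s + 12 is already monic.

s^3 + 2s^2 + 13s + 12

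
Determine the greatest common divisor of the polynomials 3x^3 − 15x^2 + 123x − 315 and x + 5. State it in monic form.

By polynomial division,
  3x^3 − 15x^2 + 123x − 315 = (3x^2 − 30x + 273)(x + 5) + (−1680)
  x + 5 = (−(1/1680)x − 1/336)(−1680) + (0)
The last nonzero remainder is the constant −1680, so the polynomials are coprime and gcd = 1.

1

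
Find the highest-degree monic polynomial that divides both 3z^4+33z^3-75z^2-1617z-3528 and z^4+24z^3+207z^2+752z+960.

By polynomial division,
  3z^4+33z^3-75z^2-1617z-3528 = (3)(z^4+24z^3+207z^2+752z+960) + (-39z^3-696z^2-3873z-6408)
  z^4+24z^3+207z^2+752z+960 = (-(1/39)z-80/507)(-39z^3-696z^2-3873z-6408) + (-(360/169)z^2-(3960/169)z-8640/169)
  -39z^3-696z^2-3873z-6408 = ((2197/120)z+15041/120)(-(360/169)z^2-(3960/169)z-8640/169) + (0)
Last nonzero remainder: -(360/169)z^2-(3960/169)z-8640/169. Dividing through by -360/169 gives the monic gcd z^2+11z+24.

z^2+11z+24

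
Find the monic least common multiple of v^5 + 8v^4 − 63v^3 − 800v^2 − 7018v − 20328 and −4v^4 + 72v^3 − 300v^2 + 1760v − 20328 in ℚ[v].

Repeated division with remainder:
  v^5 + 8v^4 − 63v^3 − 800v^2 − 7018v − 20328 = (−(1/4)v − 13/2)(−4v^4 + 72v^3 − 300v^2 + 1760v − 20328) + (330v^3 − 2310v^2 − 660v − 152460)
  −4v^4 + 72v^3 − 300v^2 + 1760v − 20328 = (−(2/165)v + 2/15)(330v^3 − 2310v^2 − 660v − 152460) + (0)
Last nonzero remainder: 330v^3 − 2310v^2 − 660v − 152460. Dividing through by 330 gives the monic gcd v^3 − 7v^2 − 2v − 462.
Then lcm(f, g) = f·g / gcd(f, g); expanding and making the result monic gives the answer.

v^6 − 3v^5 − 151v^4 − 107v^3 + 1782v^2 + 56870v + 223608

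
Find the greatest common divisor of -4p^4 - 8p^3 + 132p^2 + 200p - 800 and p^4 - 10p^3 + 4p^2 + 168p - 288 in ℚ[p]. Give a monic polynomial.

p^2 + 2p - 8

Euclidean algorithm in ℚ[p]:
  -4p^4 - 8p^3 + 132p^2 + 200p - 800 = (-4)(p^4 - 10p^3 + 4p^2 + 168p - 288) + (-48p^3 + 148p^2 + 872p - 1952)
  p^4 - 10p^3 + 4p^2 + 168p - 288 = (-(1/48)p + 83/576)(-48p^3 + 148p^2 + 872p - 1952) + ((121/144)p^2 + (121/72)p - 121/18)
  -48p^3 + 148p^2 + 872p - 1952 = (-(6912/121)p + 35136/121)((121/144)p^2 + (121/72)p - 121/18) + (0)
Last nonzero remainder: (121/144)p^2 + (121/72)p - 121/18. Dividing through by 121/144 gives the monic gcd p^2 + 2p - 8.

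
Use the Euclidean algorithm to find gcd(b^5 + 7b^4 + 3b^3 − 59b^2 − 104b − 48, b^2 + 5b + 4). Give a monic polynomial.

Apply the Euclidean algorithm:
  b^5 + 7b^4 + 3b^3 − 59b^2 − 104b − 48 = (b^3 + 2b^2 − 11b − 12)(b^2 + 5b + 4) + (0)
The last nonzero remainder b^2 + 5b + 4 is already monic.

b^2 + 5b + 4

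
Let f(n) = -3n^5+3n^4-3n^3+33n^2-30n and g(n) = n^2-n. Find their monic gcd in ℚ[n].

n^2-n

By polynomial division,
  -3n^5+3n^4-3n^3+33n^2-30n = (-3n^3-3n+30)(n^2-n) + (0)
The last nonzero remainder n^2-n is already monic.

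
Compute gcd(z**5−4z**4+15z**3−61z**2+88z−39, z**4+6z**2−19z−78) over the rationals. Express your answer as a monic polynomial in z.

z**3−2z**2+10z−39

By polynomial division,
  z**5−4z**4+15z**3−61z**2+88z−39 = (z−4)(z**4+6z**2−19z−78) + (9z**3−18z**2+90z−351)
  z**4+6z**2−19z−78 = ((1/9)z+2/9)(9z**3−18z**2+90z−351) + (0)
Last nonzero remainder: 9z**3−18z**2+90z−351. Dividing through by 9 gives the monic gcd z**3−2z**2+10z−39.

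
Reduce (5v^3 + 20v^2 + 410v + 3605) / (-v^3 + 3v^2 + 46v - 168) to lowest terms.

Repeated division with remainder:
  5v^3 + 20v^2 + 410v + 3605 = (-5)(-v^3 + 3v^2 + 46v - 168) + (35v^2 + 640v + 2765)
  -v^3 + 3v^2 + 46v - 168 = (-(1/35)v + 149/245)(35v^2 + 640v + 2765) + (-(12947/49)v - 12947/7)
  35v^2 + 640v + 2765 = (-(1715/12947)v - 19355/12947)(-(12947/49)v - 12947/7) + (0)
Last nonzero remainder: -(12947/49)v - 12947/7. Dividing through by -12947/49 gives the monic gcd v + 7.
Cancel v + 7 from numerator and denominator to get the reduced form.

(-5v^2 + 15v - 515)/(v^2 - 10v + 24)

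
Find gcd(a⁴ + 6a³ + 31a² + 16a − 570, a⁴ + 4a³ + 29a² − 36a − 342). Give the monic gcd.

a³ + a² + 26a − 114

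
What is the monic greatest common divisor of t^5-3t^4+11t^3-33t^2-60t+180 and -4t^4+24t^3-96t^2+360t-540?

t^3-3t^2+15t-45

Repeated division with remainder:
  t^5-3t^4+11t^3-33t^2-60t+180 = (-(1/4)t-3/4)(-4t^4+24t^3-96t^2+360t-540) + (5t^3-15t^2+75t-225)
  -4t^4+24t^3-96t^2+360t-540 = (-(4/5)t+12/5)(5t^3-15t^2+75t-225) + (0)
Last nonzero remainder: 5t^3-15t^2+75t-225. Dividing through by 5 gives the monic gcd t^3-3t^2+15t-45.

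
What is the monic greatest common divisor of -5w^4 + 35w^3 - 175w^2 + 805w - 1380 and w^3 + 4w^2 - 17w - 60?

By polynomial division,
  -5w^4 + 35w^3 - 175w^2 + 805w - 1380 = (-5w + 55)(w^3 + 4w^2 - 17w - 60) + (-480w^2 + 1440w + 1920)
  w^3 + 4w^2 - 17w - 60 = (-(1/480)w - 7/480)(-480w^2 + 1440w + 1920) + (8w - 32)
  -480w^2 + 1440w + 1920 = (-60w - 60)(8w - 32) + (0)
Last nonzero remainder: 8w - 32. Dividing through by 8 gives the monic gcd w - 4.

w - 4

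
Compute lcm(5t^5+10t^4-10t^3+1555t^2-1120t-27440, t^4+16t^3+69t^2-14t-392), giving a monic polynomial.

t^7+7t^6-6t^5+273t^4+1359t^3-10962t^2-24304t+76832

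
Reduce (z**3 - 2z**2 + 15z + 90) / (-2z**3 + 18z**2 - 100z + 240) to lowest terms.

By polynomial division,
  z**3 - 2z**2 + 15z + 90 = (-1/2)(-2z**3 + 18z**2 - 100z + 240) + (7z**2 - 35z + 210)
  -2z**3 + 18z**2 - 100z + 240 = (-(2/7)z + 8/7)(7z**2 - 35z + 210) + (0)
Last nonzero remainder: 7z**2 - 35z + 210. Dividing through by 7 gives the monic gcd z**2 - 5z + 30.
Cancel z**2 - 5z + 30 from numerator and denominator to get the reduced form.

(-z - 3)/(2z - 8)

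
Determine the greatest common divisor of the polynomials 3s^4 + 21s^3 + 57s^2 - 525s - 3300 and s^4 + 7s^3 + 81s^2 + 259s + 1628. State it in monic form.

s^2 + 7s + 44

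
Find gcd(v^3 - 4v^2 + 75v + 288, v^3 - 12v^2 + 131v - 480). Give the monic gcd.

v^2 - 7v + 96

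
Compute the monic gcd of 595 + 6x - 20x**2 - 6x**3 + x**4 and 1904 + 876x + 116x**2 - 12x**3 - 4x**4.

-119 - 25x - x**2 + x**3

By polynomial division,
  x**4 - 6x**3 - 20x**2 + 6x + 595 = (-1/4)(-4x**4 - 12x**3 + 116x**2 + 876x + 1904) + (-9x**3 + 9x**2 + 225x + 1071)
  -4x**4 - 12x**3 + 116x**2 + 876x + 1904 = ((4/9)x + 16/9)(-9x**3 + 9x**2 + 225x + 1071) + (0)
Last nonzero remainder: -9x**3 + 9x**2 + 225x + 1071. Dividing through by -9 gives the monic gcd x**3 - x**2 - 25x - 119.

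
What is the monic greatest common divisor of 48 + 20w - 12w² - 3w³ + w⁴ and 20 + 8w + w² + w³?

2 + w

By polynomial division,
  w⁴ - 3w³ - 12w² + 20w + 48 = (w - 4)(w³ + w² + 8w + 20) + (-16w² + 32w + 128)
  w³ + w² + 8w + 20 = (-(1/16)w - 3/16)(-16w² + 32w + 128) + (22w + 44)
  -16w² + 32w + 128 = (-(8/11)w + 32/11)(22w + 44) + (0)
Last nonzero remainder: 22w + 44. Dividing through by 22 gives the monic gcd w + 2.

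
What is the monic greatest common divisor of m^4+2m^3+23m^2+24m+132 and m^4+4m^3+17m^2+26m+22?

m^2+2m+11

Repeated division with remainder:
  m^4+2m^3+23m^2+24m+132 = (m^4+4m^3+17m^2+26m+22) + (-2m^3+6m^2-2m+110)
  m^4+4m^3+17m^2+26m+22 = (-(1/2)m-7/2)(-2m^3+6m^2-2m+110) + (37m^2+74m+407)
  -2m^3+6m^2-2m+110 = (-(2/37)m+10/37)(37m^2+74m+407) + (0)
Last nonzero remainder: 37m^2+74m+407. Dividing through by 37 gives the monic gcd m^2+2m+11.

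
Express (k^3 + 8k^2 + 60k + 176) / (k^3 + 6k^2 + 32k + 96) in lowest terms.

(k^2 + 4k + 44)/(k^2 + 2k + 24)

Apply the Euclidean algorithm:
  k^3 + 8k^2 + 60k + 176 = (k^3 + 6k^2 + 32k + 96) + (2k^2 + 28k + 80)
  k^3 + 6k^2 + 32k + 96 = ((1/2)k - 4)(2k^2 + 28k + 80) + (104k + 416)
  2k^2 + 28k + 80 = ((1/52)k + 5/26)(104k + 416) + (0)
Last nonzero remainder: 104k + 416. Dividing through by 104 gives the monic gcd k + 4.
Cancel k + 4 from numerator and denominator to get the reduced form.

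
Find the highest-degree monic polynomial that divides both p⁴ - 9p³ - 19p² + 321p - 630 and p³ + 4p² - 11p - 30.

Euclidean algorithm in ℚ[p]:
  p⁴ - 9p³ - 19p² + 321p - 630 = (p - 13)(p³ + 4p² - 11p - 30) + (44p² + 208p - 1020)
  p³ + 4p² - 11p - 30 = ((1/44)p - 2/121)(44p² + 208p - 1020) + ((1890/121)p - 5670/121)
  44p² + 208p - 1020 = ((2662/945)p + 4114/189)((1890/121)p - 5670/121) + (0)
Last nonzero remainder: (1890/121)p - 5670/121. Dividing through by 1890/121 gives the monic gcd p - 3.

p - 3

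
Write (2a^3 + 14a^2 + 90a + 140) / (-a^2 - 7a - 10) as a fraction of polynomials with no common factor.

(-2a^2 - 10a - 70)/(a + 5)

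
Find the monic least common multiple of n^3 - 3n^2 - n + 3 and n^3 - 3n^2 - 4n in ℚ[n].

Euclidean algorithm in ℚ[n]:
  n^3 - 3n^2 - n + 3 = (n^3 - 3n^2 - 4n) + (3n + 3)
  n^3 - 3n^2 - 4n = ((1/3)n^2 - (4/3)n)(3n + 3) + (0)
Last nonzero remainder: 3n + 3. Dividing through by 3 gives the monic gcd n + 1.
Then lcm(f, g) = f·g / gcd(f, g); expanding and making the result monic gives the answer.

n^5 - 7n^4 + 11n^3 + 7n^2 - 12n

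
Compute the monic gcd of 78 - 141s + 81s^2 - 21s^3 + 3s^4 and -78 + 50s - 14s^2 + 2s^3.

13 - 4s + s^2

Repeated division with remainder:
  3s^4 - 21s^3 + 81s^2 - 141s + 78 = ((3/2)s)(2s^3 - 14s^2 + 50s - 78) + (6s^2 - 24s + 78)
  2s^3 - 14s^2 + 50s - 78 = ((1/3)s - 1)(6s^2 - 24s + 78) + (0)
Last nonzero remainder: 6s^2 - 24s + 78. Dividing through by 6 gives the monic gcd s^2 - 4s + 13.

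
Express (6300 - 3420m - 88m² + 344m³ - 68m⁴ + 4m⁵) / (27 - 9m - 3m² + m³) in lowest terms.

(-700 + 380m - 68m² + 4m³)/(-3 + m)

Euclidean algorithm in ℚ[m]:
  4m⁵ - 68m⁴ + 344m³ - 88m² - 3420m + 6300 = (4m² - 56m + 212)(m³ - 3m² - 9m + 27) + (-64m² + 576)
  m³ - 3m² - 9m + 27 = (-(1/64)m + 3/64)(-64m² + 576) + (0)
Last nonzero remainder: -64m² + 576. Dividing through by -64 gives the monic gcd m² - 9.
Cancel m² - 9 from numerator and denominator to get the reduced form.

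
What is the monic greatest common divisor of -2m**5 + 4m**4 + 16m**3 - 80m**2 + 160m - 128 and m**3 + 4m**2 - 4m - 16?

m**2 + 2m - 8

Euclidean algorithm in ℚ[m]:
  -2m**5 + 4m**4 + 16m**3 - 80m**2 + 160m - 128 = (-2m**2 + 12m - 40)(m**3 + 4m**2 - 4m - 16) + (96m**2 + 192m - 768)
  m**3 + 4m**2 - 4m - 16 = ((1/96)m + 1/48)(96m**2 + 192m - 768) + (0)
Last nonzero remainder: 96m**2 + 192m - 768. Dividing through by 96 gives the monic gcd m**2 + 2m - 8.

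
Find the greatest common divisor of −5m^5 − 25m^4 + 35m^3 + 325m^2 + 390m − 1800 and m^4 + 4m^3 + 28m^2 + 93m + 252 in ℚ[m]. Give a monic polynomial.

m^2 + 5m + 12

Apply the Euclidean algorithm:
  −5m^5 − 25m^4 + 35m^3 + 325m^2 + 390m − 1800 = (−5m − 5)(m^4 + 4m^3 + 28m^2 + 93m + 252) + (195m^3 + 930m^2 + 2115m − 540)
  m^4 + 4m^3 + 28m^2 + 93m + 252 = ((1/195)m − 2/507)(195m^3 + 930m^2 + 2115m − 540) + ((3519/169)m^2 + (17595/169)m + 42228/169)
  195m^3 + 930m^2 + 2115m − 540 = ((10985/1173)m − 845/391)((3519/169)m^2 + (17595/169)m + 42228/169) + (0)
Last nonzero remainder: (3519/169)m^2 + (17595/169)m + 42228/169. Dividing through by 3519/169 gives the monic gcd m^2 + 5m + 12.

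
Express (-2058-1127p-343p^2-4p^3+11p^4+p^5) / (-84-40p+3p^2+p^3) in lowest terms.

By polynomial division,
  p^5+11p^4-4p^3-343p^2-1127p-2058 = (p^2+8p+12)(p^3+3p^2-40p-84) + (25p^2+25p-1050)
  p^3+3p^2-40p-84 = ((1/25)p+2/25)(25p^2+25p-1050) + (0)
Last nonzero remainder: 25p^2+25p-1050. Dividing through by 25 gives the monic gcd p^2+p-42.
Cancel p^2+p-42 from numerator and denominator to get the reduced form.

(49+28p+10p^2+p^3)/(2+p)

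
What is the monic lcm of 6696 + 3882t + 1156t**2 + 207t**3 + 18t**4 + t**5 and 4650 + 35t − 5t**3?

Repeated division with remainder:
  t**5 + 18t**4 + 207t**3 + 1156t**2 + 3882t + 6696 = (−(1/5)t**2 − (18/5)t − 214/5)(−5t**3 + 35t + 4650) + (2212t**2 + 22120t + 205716)
  −5t**3 + 35t + 4650 = (−(5/2212)t + 25/1106)(2212t**2 + 22120t + 205716) + (0)
Last nonzero remainder: 2212t**2 + 22120t + 205716. Dividing through by 2212 gives the monic gcd t**2 + 10t + 93.
Then lcm(f, g) = f·g / gcd(f, g); expanding and making the result monic gives the answer.

−66960 − 32124t − 7678t**2 − 914t**3 + 27t**4 + 8t**5 + t**6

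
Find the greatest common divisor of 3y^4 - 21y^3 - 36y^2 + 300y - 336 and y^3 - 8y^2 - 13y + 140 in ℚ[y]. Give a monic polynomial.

Euclidean algorithm in ℚ[y]:
  3y^4 - 21y^3 - 36y^2 + 300y - 336 = (3y + 3)(y^3 - 8y^2 - 13y + 140) + (27y^2 - 81y - 756)
  y^3 - 8y^2 - 13y + 140 = ((1/27)y - 5/27)(27y^2 - 81y - 756) + (0)
Last nonzero remainder: 27y^2 - 81y - 756. Dividing through by 27 gives the monic gcd y^2 - 3y - 28.

y^2 - 3y - 28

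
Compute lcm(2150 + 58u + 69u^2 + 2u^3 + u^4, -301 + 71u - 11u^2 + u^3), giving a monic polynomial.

Apply the Euclidean algorithm:
  u^4 + 2u^3 + 69u^2 + 58u + 2150 = (u + 13)(u^3 - 11u^2 + 71u - 301) + (141u^2 - 564u + 6063)
  u^3 - 11u^2 + 71u - 301 = ((1/141)u - 7/141)(141u^2 - 564u + 6063) + (0)
Last nonzero remainder: 141u^2 - 564u + 6063. Dividing through by 141 gives the monic gcd u^2 - 4u + 43.
Then lcm(f, g) = f·g / gcd(f, g); expanding and making the result monic gives the answer.

-15050 + 1744u - 425u^2 + 55u^3 - 5u^4 + u^5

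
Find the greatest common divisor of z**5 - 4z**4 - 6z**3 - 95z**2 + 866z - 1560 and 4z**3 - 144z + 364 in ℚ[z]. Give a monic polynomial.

Euclidean algorithm in ℚ[z]:
  z**5 - 4z**4 - 6z**3 - 95z**2 + 866z - 1560 = ((1/4)z**2 - z + 15/2)(4z**3 - 144z + 364) + (-330z**2 + 2310z - 4290)
  4z**3 - 144z + 364 = (-(2/165)z - 14/165)(-330z**2 + 2310z - 4290) + (0)
Last nonzero remainder: -330z**2 + 2310z - 4290. Dividing through by -330 gives the monic gcd z**2 - 7z + 13.

z**2 - 7z + 13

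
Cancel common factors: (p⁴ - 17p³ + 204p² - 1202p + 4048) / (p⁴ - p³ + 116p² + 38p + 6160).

(p² - 10p + 46)/(p² + 6p + 70)

Repeated division with remainder:
  p⁴ - 17p³ + 204p² - 1202p + 4048 = (p⁴ - p³ + 116p² + 38p + 6160) + (-16p³ + 88p² - 1240p - 2112)
  p⁴ - p³ + 116p² + 38p + 6160 = (-(1/16)p - 9/32)(-16p³ + 88p² - 1240p - 2112) + ((253/4)p² - (1771/4)p + 5566)
  -16p³ + 88p² - 1240p - 2112 = (-(64/253)p - 96/253)((253/4)p² - (1771/4)p + 5566) + (0)
Last nonzero remainder: (253/4)p² - (1771/4)p + 5566. Dividing through by 253/4 gives the monic gcd p² - 7p + 88.
Cancel p² - 7p + 88 from numerator and denominator to get the reduced form.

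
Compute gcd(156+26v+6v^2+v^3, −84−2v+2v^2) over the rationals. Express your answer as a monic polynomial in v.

6+v

Euclidean algorithm in ℚ[v]:
  v^3+6v^2+26v+156 = ((1/2)v+7/2)(2v^2−2v−84) + (75v+450)
  2v^2−2v−84 = ((2/75)v−14/75)(75v+450) + (0)
Last nonzero remainder: 75v+450. Dividing through by 75 gives the monic gcd v+6.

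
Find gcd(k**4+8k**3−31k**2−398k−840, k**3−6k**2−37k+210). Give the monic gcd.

Repeated division with remainder:
  k**4+8k**3−31k**2−398k−840 = (k+14)(k**3−6k**2−37k+210) + (90k**2−90k−3780)
  k**3−6k**2−37k+210 = ((1/90)k−1/18)(90k**2−90k−3780) + (0)
Last nonzero remainder: 90k**2−90k−3780. Dividing through by 90 gives the monic gcd k**2−k−42.

k**2−k−42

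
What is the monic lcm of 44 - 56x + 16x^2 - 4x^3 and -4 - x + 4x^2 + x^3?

Repeated division with remainder:
  -4x^3 + 16x^2 - 56x + 44 = (-4)(x^3 + 4x^2 - x - 4) + (32x^2 - 60x + 28)
  x^3 + 4x^2 - x - 4 = ((1/32)x + 47/256)(32x^2 - 60x + 28) + ((585/64)x - 585/64)
  32x^2 - 60x + 28 = ((2048/585)x - 1792/585)((585/64)x - 585/64) + (0)
Last nonzero remainder: (585/64)x - 585/64. Dividing through by 585/64 gives the monic gcd x - 1.
Then lcm(f, g) = f·g / gcd(f, g); expanding and making the result monic gives the answer.

-44 + x + 43x^2 - 2x^3 + x^4 + x^5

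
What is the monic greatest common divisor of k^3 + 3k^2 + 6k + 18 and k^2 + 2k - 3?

k + 3

Apply the Euclidean algorithm:
  k^3 + 3k^2 + 6k + 18 = (k + 1)(k^2 + 2k - 3) + (7k + 21)
  k^2 + 2k - 3 = ((1/7)k - 1/7)(7k + 21) + (0)
Last nonzero remainder: 7k + 21. Dividing through by 7 gives the monic gcd k + 3.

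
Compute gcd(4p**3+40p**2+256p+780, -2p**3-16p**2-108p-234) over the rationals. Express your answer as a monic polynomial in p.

By polynomial division,
  4p**3+40p**2+256p+780 = (-2)(-2p**3-16p**2-108p-234) + (8p**2+40p+312)
  -2p**3-16p**2-108p-234 = (-(1/4)p-3/4)(8p**2+40p+312) + (0)
Last nonzero remainder: 8p**2+40p+312. Dividing through by 8 gives the monic gcd p**2+5p+39.

p**2+5p+39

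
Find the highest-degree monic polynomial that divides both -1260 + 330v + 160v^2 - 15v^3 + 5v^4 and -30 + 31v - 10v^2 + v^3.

Repeated division with remainder:
  5v^4 - 15v^3 + 160v^2 + 330v - 1260 = (5v + 35)(v^3 - 10v^2 + 31v - 30) + (355v^2 - 605v - 210)
  v^3 - 10v^2 + 31v - 30 = ((1/355)v - 589/25205)(355v^2 - 605v - 210) + ((87984/5041)v - 175968/5041)
  355v^2 - 605v - 210 = ((1789555/87984)v + 176435/29328)((87984/5041)v - 175968/5041) + (0)
Last nonzero remainder: (87984/5041)v - 175968/5041. Dividing through by 87984/5041 gives the monic gcd v - 2.

-2 + v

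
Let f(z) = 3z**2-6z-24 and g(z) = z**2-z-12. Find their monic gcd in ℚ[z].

z-4

Euclidean algorithm in ℚ[z]:
  3z**2-6z-24 = (3)(z**2-z-12) + (-3z+12)
  z**2-z-12 = (-(1/3)z-1)(-3z+12) + (0)
Last nonzero remainder: -3z+12. Dividing through by -3 gives the monic gcd z-4.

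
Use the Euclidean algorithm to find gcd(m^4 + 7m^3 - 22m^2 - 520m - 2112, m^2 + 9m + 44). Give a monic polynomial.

m^2 + 9m + 44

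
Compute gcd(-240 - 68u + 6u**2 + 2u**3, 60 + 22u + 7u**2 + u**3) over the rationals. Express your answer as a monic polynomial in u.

By polynomial division,
  2u**3 + 6u**2 - 68u - 240 = (2)(u**3 + 7u**2 + 22u + 60) + (-8u**2 - 112u - 360)
  u**3 + 7u**2 + 22u + 60 = (-(1/8)u + 7/8)(-8u**2 - 112u - 360) + (75u + 375)
  -8u**2 - 112u - 360 = (-(8/75)u - 24/25)(75u + 375) + (0)
Last nonzero remainder: 75u + 375. Dividing through by 75 gives the monic gcd u + 5.

5 + u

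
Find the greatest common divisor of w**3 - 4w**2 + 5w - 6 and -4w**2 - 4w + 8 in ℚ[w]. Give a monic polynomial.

1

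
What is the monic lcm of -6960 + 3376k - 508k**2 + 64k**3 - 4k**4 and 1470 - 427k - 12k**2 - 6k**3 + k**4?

Repeated division with remainder:
  -4k**4 + 64k**3 - 508k**2 + 3376k - 6960 = (-4)(k**4 - 6k**3 - 12k**2 - 427k + 1470) + (40k**3 - 556k**2 + 1668k - 1080)
  k**4 - 6k**3 - 12k**2 - 427k + 1470 = ((1/40)k + 79/400)(40k**3 - 556k**2 + 1668k - 1080) + ((5611/100)k**2 - (72943/100)k + 16833/10)
  40k**3 - 556k**2 + 1668k - 1080 = ((4000/5611)k - 3600/5611)((5611/100)k**2 - (72943/100)k + 16833/10) + (0)
Last nonzero remainder: (5611/100)k**2 - (72943/100)k + 16833/10. Dividing through by 5611/100 gives the monic gcd k**2 - 13k + 30.
Then lcm(f, g) = f·g / gcd(f, g); expanding and making the result monic gives the answer.

85260 - 29176k + 2055k**2 - 739k**3 + 64k**4 - 9k**5 + k**6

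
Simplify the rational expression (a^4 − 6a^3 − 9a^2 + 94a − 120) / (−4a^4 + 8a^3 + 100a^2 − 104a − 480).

(−a + 2)/(4a + 8)

By polynomial division,
  a^4 − 6a^3 − 9a^2 + 94a − 120 = (−1/4)(−4a^4 + 8a^3 + 100a^2 − 104a − 480) + (−4a^3 + 16a^2 + 68a − 240)
  −4a^4 + 8a^3 + 100a^2 − 104a − 480 = (a + 2)(−4a^3 + 16a^2 + 68a − 240) + (0)
Last nonzero remainder: −4a^3 + 16a^2 + 68a − 240. Dividing through by −4 gives the monic gcd a^3 − 4a^2 − 17a + 60.
Cancel a^3 − 4a^2 − 17a + 60 from numerator and denominator to get the reduced form.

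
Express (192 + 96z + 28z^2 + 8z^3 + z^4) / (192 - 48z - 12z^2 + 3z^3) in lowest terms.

(48 + 12z + 4z^2 + z^3)/(48 - 24z + 3z^2)

By polynomial division,
  z^4 + 8z^3 + 28z^2 + 96z + 192 = ((1/3)z + 4)(3z^3 - 12z^2 - 48z + 192) + (92z^2 + 224z - 576)
  3z^3 - 12z^2 - 48z + 192 = ((3/92)z - 111/529)(92z^2 + 224z - 576) + ((9408/529)z + 37632/529)
  92z^2 + 224z - 576 = ((12167/2352)z - 1587/196)((9408/529)z + 37632/529) + (0)
Last nonzero remainder: (9408/529)z + 37632/529. Dividing through by 9408/529 gives the monic gcd z + 4.
Cancel z + 4 from numerator and denominator to get the reduced form.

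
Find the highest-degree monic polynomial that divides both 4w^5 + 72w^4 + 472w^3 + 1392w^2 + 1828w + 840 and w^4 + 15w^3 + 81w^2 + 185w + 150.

w^3 + 10w^2 + 31w + 30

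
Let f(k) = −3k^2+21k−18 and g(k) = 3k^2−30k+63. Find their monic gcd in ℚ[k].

1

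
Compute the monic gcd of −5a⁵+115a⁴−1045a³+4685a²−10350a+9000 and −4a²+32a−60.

Apply the Euclidean algorithm:
  −5a⁵+115a⁴−1045a³+4685a²−10350a+9000 = ((5/4)a³−(75/4)a²+(185/2)a−150)(−4a²+32a−60) + (0)
Last nonzero remainder: −4a²+32a−60. Dividing through by −4 gives the monic gcd a²−8a+15.

a²−8a+15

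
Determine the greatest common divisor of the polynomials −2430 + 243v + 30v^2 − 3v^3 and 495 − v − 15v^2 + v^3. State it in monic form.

Repeated division with remainder:
  −3v^3 + 30v^2 + 243v − 2430 = (−3)(v^3 − 15v^2 − v + 495) + (−15v^2 + 240v − 945)
  v^3 − 15v^2 − v + 495 = (−(1/15)v − 1/15)(−15v^2 + 240v − 945) + (−48v + 432)
  −15v^2 + 240v − 945 = ((5/16)v − 35/16)(−48v + 432) + (0)
Last nonzero remainder: −48v + 432. Dividing through by −48 gives the monic gcd v − 9.

−9 + v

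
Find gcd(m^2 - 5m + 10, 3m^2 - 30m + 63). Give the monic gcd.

By polynomial division,
  m^2 - 5m + 10 = (1/3)(3m^2 - 30m + 63) + (5m - 11)
  3m^2 - 30m + 63 = ((3/5)m - 117/25)(5m - 11) + (288/25)
  5m - 11 = ((125/288)m - 275/288)(288/25) + (0)
The last nonzero remainder is the constant 288/25, so the polynomials are coprime and gcd = 1.

1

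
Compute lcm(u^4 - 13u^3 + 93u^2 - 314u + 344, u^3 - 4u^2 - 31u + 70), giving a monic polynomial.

Euclidean algorithm in ℚ[u]:
  u^4 - 13u^3 + 93u^2 - 314u + 344 = (u - 9)(u^3 - 4u^2 - 31u + 70) + (88u^2 - 663u + 974)
  u^3 - 4u^2 - 31u + 70 = ((1/88)u + 311/7744)(88u^2 - 663u + 974) + (-(119583/7744)u + 119583/3872)
  88u^2 - 663u + 974 = (-(681472/119583)u + 3771328/119583)(-(119583/7744)u + 119583/3872) + (0)
Last nonzero remainder: -(119583/7744)u + 119583/3872. Dividing through by -119583/7744 gives the monic gcd u - 2.
Then lcm(f, g) = f·g / gcd(f, g); expanding and making the result monic gives the answer.

u^6 - 15u^5 + 84u^4 - 45u^3 - 2283u^2 + 10302u - 12040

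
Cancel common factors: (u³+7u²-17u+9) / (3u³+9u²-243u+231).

(u²+8u-9)/(3u²+12u-231)

Apply the Euclidean algorithm:
  u³+7u²-17u+9 = (1/3)(3u³+9u²-243u+231) + (4u²+64u-68)
  3u³+9u²-243u+231 = ((3/4)u-39/4)(4u²+64u-68) + (432u-432)
  4u²+64u-68 = ((1/108)u+17/108)(432u-432) + (0)
Last nonzero remainder: 432u-432. Dividing through by 432 gives the monic gcd u-1.
Cancel u-1 from numerator and denominator to get the reduced form.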